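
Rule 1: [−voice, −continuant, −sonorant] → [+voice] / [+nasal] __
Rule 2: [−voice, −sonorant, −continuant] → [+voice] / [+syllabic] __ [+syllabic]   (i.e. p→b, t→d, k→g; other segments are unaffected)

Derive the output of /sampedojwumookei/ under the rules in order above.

sambedojwumoogei

Rule 1 (post-nasal voicing): /p/ is a voiceless stop immediately after the nasal /m/, so it voices to [b]. /sampedojwumookei/ → sambedojwumookei.
Rule 2 (intervocalic voicing): /k/ is a voiceless stop between vowels /o/ and /e/, so it voices to [g]. /sambedojwumookei/ → sambedojwumoogei.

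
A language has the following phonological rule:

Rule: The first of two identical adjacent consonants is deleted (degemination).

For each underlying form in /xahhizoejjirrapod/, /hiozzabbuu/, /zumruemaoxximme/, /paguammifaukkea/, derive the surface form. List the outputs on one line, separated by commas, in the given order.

xahizoejirapod, hiozabuu, zumruemaoxime, paguamifaukea

/xahhizoejjirrapod/: /hh/ is a geminate; the first /h/ deletes. /jj/ is a geminate; the first /j/ deletes. /rr/ is a geminate; the first /r/ deletes. → [xahizoejirapod].
/hiozzabbuu/: /zz/ is a geminate; the first /z/ deletes. /bb/ is a geminate; the first /b/ deletes. → [hiozabuu].
/zumruemaoxximme/: /xx/ is a geminate; the first /x/ deletes. /mm/ is a geminate; the first /m/ deletes. → [zumruemaoxime].
/paguammifaukkea/: /mm/ is a geminate; the first /m/ deletes. /kk/ is a geminate; the first /k/ deletes. → [paguamifaukea].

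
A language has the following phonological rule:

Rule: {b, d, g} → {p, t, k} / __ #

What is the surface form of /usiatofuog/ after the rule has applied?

/g/ is a voiced stop in word-final position, so it devoices to [k].
Surface form: [usiatofuok].

usiatofuok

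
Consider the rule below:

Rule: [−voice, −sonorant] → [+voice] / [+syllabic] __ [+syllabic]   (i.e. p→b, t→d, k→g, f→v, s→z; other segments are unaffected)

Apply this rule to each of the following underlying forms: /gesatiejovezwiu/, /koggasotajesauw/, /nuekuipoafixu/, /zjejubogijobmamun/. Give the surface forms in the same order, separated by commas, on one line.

/gesatiejovezwiu/: /s/ is a voiceless obstruent between vowels /e/ and /a/, so it voices to [z]. /t/ is a voiceless obstruent between vowels /a/ and /i/, so it voices to [d]. → [gezadiejovezwiu].
/koggasotajesauw/: /s/ is a voiceless obstruent between vowels /a/ and /o/, so it voices to [z]. /t/ is a voiceless obstruent between vowels /o/ and /a/, so it voices to [d]. /s/ is a voiceless obstruent between vowels /e/ and /a/, so it voices to [z]. → [koggazodajezauw].
/nuekuipoafixu/: /k/ is a voiceless obstruent between vowels /e/ and /u/, so it voices to [g]. /p/ is a voiceless obstruent between vowels /i/ and /o/, so it voices to [b]. /f/ is a voiceless obstruent between vowels /a/ and /i/, so it voices to [v]. → [nueguiboavixu].
/zjejubogijobmamun/: the rule's environment is not met; surfaces unchanged as [zjejubogijobmamun].

gezadiejovezwiu, koggazodajezauw, nueguiboavixu, zjejubogijobmamun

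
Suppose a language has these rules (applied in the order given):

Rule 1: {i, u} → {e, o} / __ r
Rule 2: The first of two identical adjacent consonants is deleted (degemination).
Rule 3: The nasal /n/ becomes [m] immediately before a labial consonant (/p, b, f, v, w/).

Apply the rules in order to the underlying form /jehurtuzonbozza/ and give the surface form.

Rule 1 (pre-rhotic lowering): /u/ is a high vowel immediately before /r/, so it lowers to [o]. /jehurtuzonbozza/ → jehortuzonbozza.
Rule 2 (degemination): /zz/ is a geminate; the first /z/ deletes. /jehortuzonbozza/ → jehortuzonboza.
Rule 3 (nasal place assimilation): /n/ precedes the labial consonant /b/, so it assimilates in place to [m]. /jehortuzonboza/ → jehortuzomboza.

jehortuzomboza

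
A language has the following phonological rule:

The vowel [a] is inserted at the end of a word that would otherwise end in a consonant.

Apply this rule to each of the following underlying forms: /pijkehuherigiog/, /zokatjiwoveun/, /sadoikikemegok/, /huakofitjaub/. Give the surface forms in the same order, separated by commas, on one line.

/pijkehuherigiog/: the form ends in the consonant /g/, so [a] is inserted word-finally. → [pijkehuherigioga].
/zokatjiwoveun/: the form ends in the consonant /n/, so [a] is inserted word-finally. → [zokatjiwoveuna].
/sadoikikemegok/: the form ends in the consonant /k/, so [a] is inserted word-finally. → [sadoikikemegoka].
/huakofitjaub/: the form ends in the consonant /b/, so [a] is inserted word-finally. → [huakofitjauba].

pijkehuherigioga, zokatjiwoveuna, sadoikikemegoka, huakofitjauba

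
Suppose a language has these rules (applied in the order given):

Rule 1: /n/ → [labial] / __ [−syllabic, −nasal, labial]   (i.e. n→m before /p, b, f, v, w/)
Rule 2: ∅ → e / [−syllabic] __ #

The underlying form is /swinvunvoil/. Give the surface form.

swimvumvoile

Rule 1 (nasal place assimilation): /n/ precedes the labial consonant /v/, so it assimilates in place to [m]. /n/ precedes the labial consonant /v/, so it assimilates in place to [m]. /swinvunvoil/ → swimvumvoil.
Rule 2 (final e-epenthesis): the form ends in the consonant /l/, so [e] is inserted word-finally. /swimvumvoil/ → swimvumvoile.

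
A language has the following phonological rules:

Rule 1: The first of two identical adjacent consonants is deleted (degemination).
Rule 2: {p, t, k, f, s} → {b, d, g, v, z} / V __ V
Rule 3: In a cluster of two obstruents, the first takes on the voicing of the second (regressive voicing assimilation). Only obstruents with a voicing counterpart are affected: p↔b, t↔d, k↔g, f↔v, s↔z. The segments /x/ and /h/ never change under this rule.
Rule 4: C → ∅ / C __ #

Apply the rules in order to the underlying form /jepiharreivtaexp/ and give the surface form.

Rule 1 (degemination): /rr/ is a geminate; the first /r/ deletes. /jepiharreivtaexp/ → jepihareivtaexp.
Rule 2 (intervocalic voicing): /p/ is a voiceless obstruent between vowels /e/ and /i/, so it voices to [b]. /jepihareivtaexp/ → jebihareivtaexp.
Rule 3 (regressive voicing assimilation): /v/ precedes the voiceless obstruent /t/, so it devoices to [f] by assimilation. /jebihareivtaexp/ → jebihareiftaexp.
Rule 4 (final cluster simplification): /p/ is the second consonant of a word-final cluster /xp/, so it deletes. /jebihareiftaexp/ → jebihareiftaex.

jebihareiftaex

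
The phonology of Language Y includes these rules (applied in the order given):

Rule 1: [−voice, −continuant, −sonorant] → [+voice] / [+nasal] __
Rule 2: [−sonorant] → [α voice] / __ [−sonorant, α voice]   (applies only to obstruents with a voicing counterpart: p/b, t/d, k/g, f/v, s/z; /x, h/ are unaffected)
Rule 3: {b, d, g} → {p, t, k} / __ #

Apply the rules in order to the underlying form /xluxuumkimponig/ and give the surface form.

xluxuumgimbonik

Rule 1 (post-nasal voicing): /k/ is a voiceless stop immediately after the nasal /m/, so it voices to [g]. /p/ is a voiceless stop immediately after the nasal /m/, so it voices to [b]. /xluxuumkimponig/ → xluxuumgimbonig.
Rule 2 (regressive voicing assimilation): no segment meets the environment; /xluxuumgimbonig/ is unchanged.
Rule 3 (final devoicing): /g/ is a voiced stop in word-final position, so it devoices to [k]. /xluxuumgimbonig/ → xluxuumgimbonik.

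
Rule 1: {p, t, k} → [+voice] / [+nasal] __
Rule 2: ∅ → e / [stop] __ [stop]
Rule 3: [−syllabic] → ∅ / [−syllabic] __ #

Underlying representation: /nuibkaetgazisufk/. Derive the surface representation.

nuibekaetegazisuf

Rule 1 (post-nasal voicing): no segment meets the environment; /nuibkaetgazisufk/ is unchanged.
Rule 2 (stop-cluster e-epenthesis): /b/ and /k/ form a stop–stop cluster, so [e] is inserted between them. /t/ and /g/ form a stop–stop cluster, so [e] is inserted between them. /nuibkaetgazisufk/ → nuibekaetegazisufk.
Rule 3 (final cluster simplification): /k/ is the second consonant of a word-final cluster /fk/, so it deletes. /nuibekaetegazisufk/ → nuibekaetegazisuf.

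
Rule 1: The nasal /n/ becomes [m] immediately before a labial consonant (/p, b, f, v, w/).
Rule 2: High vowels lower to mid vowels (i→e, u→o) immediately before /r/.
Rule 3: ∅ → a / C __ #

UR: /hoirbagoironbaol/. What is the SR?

hoerbagoerombaola

Rule 1 (nasal place assimilation): /n/ precedes the labial consonant /b/, so it assimilates in place to [m]. /hoirbagoironbaol/ → hoirbagoirombaol.
Rule 2 (pre-rhotic lowering): /i/ is a high vowel immediately before /r/, so it lowers to [e]. /i/ is a high vowel immediately before /r/, so it lowers to [e]. /hoirbagoirombaol/ → hoerbagoerombaol.
Rule 3 (final a-epenthesis): the form ends in the consonant /l/, so [a] is inserted word-finally. /hoerbagoerombaol/ → hoerbagoerombaola.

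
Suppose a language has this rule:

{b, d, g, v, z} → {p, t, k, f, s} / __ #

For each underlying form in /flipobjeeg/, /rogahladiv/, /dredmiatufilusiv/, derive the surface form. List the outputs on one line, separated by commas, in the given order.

/flipobjeeg/: /g/ is a voiced obstruent in word-final position, so it devoices to [k]. → [flipobjeek].
/rogahladiv/: /v/ is a voiced obstruent in word-final position, so it devoices to [f]. → [rogahladif].
/dredmiatufilusiv/: /v/ is a voiced obstruent in word-final position, so it devoices to [f]. → [dredmiatufilusif].

flipobjeek, rogahladif, dredmiatufilusif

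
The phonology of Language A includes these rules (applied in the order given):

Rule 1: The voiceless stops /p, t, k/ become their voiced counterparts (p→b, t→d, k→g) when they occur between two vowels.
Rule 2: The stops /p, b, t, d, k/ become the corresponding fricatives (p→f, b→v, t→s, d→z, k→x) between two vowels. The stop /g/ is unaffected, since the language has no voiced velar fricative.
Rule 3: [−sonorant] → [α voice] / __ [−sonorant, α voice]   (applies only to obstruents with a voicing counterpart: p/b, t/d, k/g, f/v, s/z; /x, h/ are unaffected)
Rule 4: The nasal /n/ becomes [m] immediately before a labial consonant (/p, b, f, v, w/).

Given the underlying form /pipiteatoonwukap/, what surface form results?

pivizeazoomwugap

Rule 1 (intervocalic voicing): /p/ is a voiceless stop between vowels /i/ and /i/, so it voices to [b]. /t/ is a voiceless stop between vowels /i/ and /e/, so it voices to [d]. /t/ is a voiceless stop between vowels /a/ and /o/, so it voices to [d]. /k/ is a voiceless stop between vowels /u/ and /a/, so it voices to [g]. /pipiteatoonwukap/ → pibideadoonwugap.
Rule 2 (intervocalic spirantization): /b/ is a stop between vowels /i/ and /i/, so it spirantizes to the fricative [v]. /d/ is a stop between vowels /i/ and /e/, so it spirantizes to the fricative [z]. /d/ is a stop between vowels /a/ and /o/, so it spirantizes to the fricative [z]. /pibideadoonwugap/ → pivizeazoonwugap.
Rule 3 (regressive voicing assimilation): no segment meets the environment; /pivizeazoonwugap/ is unchanged.
Rule 4 (nasal place assimilation): /n/ precedes the labial consonant /w/, so it assimilates in place to [m]. /pivizeazoonwugap/ → pivizeazoomwugap.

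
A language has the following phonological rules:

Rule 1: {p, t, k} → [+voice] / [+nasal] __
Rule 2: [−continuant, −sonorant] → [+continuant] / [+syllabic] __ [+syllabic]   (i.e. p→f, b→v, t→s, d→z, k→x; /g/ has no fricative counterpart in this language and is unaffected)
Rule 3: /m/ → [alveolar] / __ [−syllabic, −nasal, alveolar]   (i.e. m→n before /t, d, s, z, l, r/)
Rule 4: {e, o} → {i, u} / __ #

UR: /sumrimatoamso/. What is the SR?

Rule 1 (post-nasal voicing): no segment meets the environment; /sumrimatoamso/ is unchanged.
Rule 2 (intervocalic spirantization): /t/ is a stop between vowels /a/ and /o/, so it spirantizes to the fricative [s]. /sumrimatoamso/ → sumrimasoamso.
Rule 3 (nasal place assimilation): /m/ precedes the alveolar consonant /r/, so it assimilates in place to [n]. /m/ precedes the alveolar consonant /s/, so it assimilates in place to [n]. /sumrimasoamso/ → sunrimasoanso.
Rule 4 (final vowel raising): /o/ is a mid vowel in word-final position, so it raises to [u]. /sunrimasoanso/ → sunrimasoansu.

sunrimasoansu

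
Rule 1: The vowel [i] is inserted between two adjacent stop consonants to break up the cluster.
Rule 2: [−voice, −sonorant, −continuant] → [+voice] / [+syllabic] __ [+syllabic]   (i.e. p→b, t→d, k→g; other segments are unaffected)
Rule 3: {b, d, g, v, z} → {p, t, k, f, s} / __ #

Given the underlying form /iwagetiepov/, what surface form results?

iwagediebof

Rule 1 (stop-cluster i-epenthesis): no segment meets the environment; /iwagetiepov/ is unchanged.
Rule 2 (intervocalic voicing): /t/ is a voiceless stop between vowels /e/ and /i/, so it voices to [d]. /p/ is a voiceless stop between vowels /e/ and /o/, so it voices to [b]. /iwagetiepov/ → iwagediebov.
Rule 3 (final devoicing): /v/ is a voiced obstruent in word-final position, so it devoices to [f]. /iwagediebov/ → iwagediebof.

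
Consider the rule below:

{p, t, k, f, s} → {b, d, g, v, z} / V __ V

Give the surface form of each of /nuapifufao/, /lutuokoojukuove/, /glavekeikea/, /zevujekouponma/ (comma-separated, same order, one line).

nuabivuvao, luduogoojuguove, glavegeigea, zevujegoubonma

/nuapifufao/: /p/ is a voiceless obstruent between vowels /a/ and /i/, so it voices to [b]. /f/ is a voiceless obstruent between vowels /i/ and /u/, so it voices to [v]. /f/ is a voiceless obstruent between vowels /u/ and /a/, so it voices to [v]. → [nuabivuvao].
/lutuokoojukuove/: /t/ is a voiceless obstruent between vowels /u/ and /u/, so it voices to [d]. /k/ is a voiceless obstruent between vowels /o/ and /o/, so it voices to [g]. /k/ is a voiceless obstruent between vowels /u/ and /u/, so it voices to [g]. → [luduogoojuguove].
/glavekeikea/: /k/ is a voiceless obstruent between vowels /e/ and /e/, so it voices to [g]. /k/ is a voiceless obstruent between vowels /i/ and /e/, so it voices to [g]. → [glavegeigea].
/zevujekouponma/: /k/ is a voiceless obstruent between vowels /e/ and /o/, so it voices to [g]. /p/ is a voiceless obstruent between vowels /u/ and /o/, so it voices to [b]. → [zevujegoubonma].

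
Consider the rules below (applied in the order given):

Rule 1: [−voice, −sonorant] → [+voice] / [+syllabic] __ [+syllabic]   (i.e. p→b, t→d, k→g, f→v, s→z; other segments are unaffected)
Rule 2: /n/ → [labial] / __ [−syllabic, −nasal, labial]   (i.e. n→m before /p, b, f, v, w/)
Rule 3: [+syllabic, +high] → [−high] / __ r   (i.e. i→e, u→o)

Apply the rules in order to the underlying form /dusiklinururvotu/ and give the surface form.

duziklinororvodu

Rule 1 (intervocalic voicing): /s/ is a voiceless obstruent between vowels /u/ and /i/, so it voices to [z]. /t/ is a voiceless obstruent between vowels /o/ and /u/, so it voices to [d]. /dusiklinururvotu/ → duziklinururvodu.
Rule 2 (nasal place assimilation): no segment meets the environment; /duziklinururvodu/ is unchanged.
Rule 3 (pre-rhotic lowering): /u/ is a high vowel immediately before /r/, so it lowers to [o]. /u/ is a high vowel immediately before /r/, so it lowers to [o]. /duziklinururvodu/ → duziklinororvodu.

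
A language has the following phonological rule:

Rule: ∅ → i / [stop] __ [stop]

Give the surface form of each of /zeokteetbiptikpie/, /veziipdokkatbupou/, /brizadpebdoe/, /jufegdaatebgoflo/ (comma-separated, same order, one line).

/zeokteetbiptikpie/: /k/ and /t/ form a stop–stop cluster, so [i] is inserted between them. /t/ and /b/ form a stop–stop cluster, so [i] is inserted between them. /p/ and /t/ form a stop–stop cluster, so [i] is inserted between them. /k/ and /p/ form a stop–stop cluster, so [i] is inserted between them. → [zeokiteetibipitikipie].
/veziipdokkatbupou/: /p/ and /d/ form a stop–stop cluster, so [i] is inserted between them. /k/ and /k/ form a stop–stop cluster, so [i] is inserted between them. /t/ and /b/ form a stop–stop cluster, so [i] is inserted between them. → [veziipidokikatibupou].
/brizadpebdoe/: /d/ and /p/ form a stop–stop cluster, so [i] is inserted between them. /b/ and /d/ form a stop–stop cluster, so [i] is inserted between them. → [brizadipebidoe].
/jufegdaatebgoflo/: /g/ and /d/ form a stop–stop cluster, so [i] is inserted between them. /b/ and /g/ form a stop–stop cluster, so [i] is inserted between them. → [jufegidaatebigoflo].

zeokiteetibipitikipie, veziipidokikatibupou, brizadipebidoe, jufegidaatebigoflo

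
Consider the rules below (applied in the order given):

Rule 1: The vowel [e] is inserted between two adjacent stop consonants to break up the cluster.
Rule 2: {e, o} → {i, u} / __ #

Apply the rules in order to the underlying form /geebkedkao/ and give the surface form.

Rule 1 (stop-cluster e-epenthesis): /b/ and /k/ form a stop–stop cluster, so [e] is inserted between them. /d/ and /k/ form a stop–stop cluster, so [e] is inserted between them. /geebkedkao/ → geebekedekao.
Rule 2 (final vowel raising): /o/ is a mid vowel in word-final position, so it raises to [u]. /geebekedekao/ → geebekedekau.

geebekedekau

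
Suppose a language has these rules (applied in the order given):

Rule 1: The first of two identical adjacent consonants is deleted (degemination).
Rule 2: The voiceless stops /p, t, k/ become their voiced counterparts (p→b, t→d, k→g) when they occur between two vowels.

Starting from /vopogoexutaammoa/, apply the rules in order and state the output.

Rule 1 (degemination): /mm/ is a geminate; the first /m/ deletes. /vopogoexutaammoa/ → vopogoexutaamoa.
Rule 2 (intervocalic voicing): /p/ is a voiceless stop between vowels /o/ and /o/, so it voices to [b]. /t/ is a voiceless stop between vowels /u/ and /a/, so it voices to [d]. /vopogoexutaamoa/ → vobogoexudaamoa.

vobogoexudaamoa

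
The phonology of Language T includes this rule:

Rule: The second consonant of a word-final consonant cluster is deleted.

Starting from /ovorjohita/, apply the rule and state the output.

No segment of /ovorjohita/ meets the structural description of the rule, so the form surfaces unchanged.

ovorjohita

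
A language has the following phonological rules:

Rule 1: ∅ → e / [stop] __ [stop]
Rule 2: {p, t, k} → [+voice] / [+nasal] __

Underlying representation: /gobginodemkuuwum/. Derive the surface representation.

gobeginodemguuwum

Rule 1 (stop-cluster e-epenthesis): /b/ and /g/ form a stop–stop cluster, so [e] is inserted between them. /gobginodemkuuwum/ → gobeginodemkuuwum.
Rule 2 (post-nasal voicing): /k/ is a voiceless stop immediately after the nasal /m/, so it voices to [g]. /gobeginodemkuuwum/ → gobeginodemguuwum.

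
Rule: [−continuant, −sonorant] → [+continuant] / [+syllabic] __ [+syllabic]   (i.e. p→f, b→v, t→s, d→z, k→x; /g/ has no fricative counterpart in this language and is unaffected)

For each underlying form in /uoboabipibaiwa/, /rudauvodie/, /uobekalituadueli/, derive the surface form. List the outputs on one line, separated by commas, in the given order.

/uoboabipibaiwa/: /b/ is a stop between vowels /o/ and /o/, so it spirantizes to the fricative [v]. /b/ is a stop between vowels /a/ and /i/, so it spirantizes to the fricative [v]. /p/ is a stop between vowels /i/ and /i/, so it spirantizes to the fricative [f]. /b/ is a stop between vowels /i/ and /a/, so it spirantizes to the fricative [v]. → [uovoavifivaiwa].
/rudauvodie/: /d/ is a stop between vowels /u/ and /a/, so it spirantizes to the fricative [z]. /d/ is a stop between vowels /o/ and /i/, so it spirantizes to the fricative [z]. → [ruzauvozie].
/uobekalituadueli/: /b/ is a stop between vowels /o/ and /e/, so it spirantizes to the fricative [v]. /k/ is a stop between vowels /e/ and /a/, so it spirantizes to the fricative [x]. /t/ is a stop between vowels /i/ and /u/, so it spirantizes to the fricative [s]. /d/ is a stop between vowels /a/ and /u/, so it spirantizes to the fricative [z]. → [uovexalisuazueli].

uovoavifivaiwa, ruzauvozie, uovexalisuazueli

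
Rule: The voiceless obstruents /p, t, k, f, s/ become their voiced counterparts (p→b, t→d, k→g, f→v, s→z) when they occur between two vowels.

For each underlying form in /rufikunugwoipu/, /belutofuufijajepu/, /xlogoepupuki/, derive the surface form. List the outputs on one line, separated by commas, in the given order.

ruvigunugwoibu, beludovuuvijajebu, xlogoebubugi

/rufikunugwoipu/: /f/ is a voiceless obstruent between vowels /u/ and /i/, so it voices to [v]. /k/ is a voiceless obstruent between vowels /i/ and /u/, so it voices to [g]. /p/ is a voiceless obstruent between vowels /i/ and /u/, so it voices to [b]. → [ruvigunugwoibu].
/belutofuufijajepu/: /t/ is a voiceless obstruent between vowels /u/ and /o/, so it voices to [d]. /f/ is a voiceless obstruent between vowels /o/ and /u/, so it voices to [v]. /f/ is a voiceless obstruent between vowels /u/ and /i/, so it voices to [v]. /p/ is a voiceless obstruent between vowels /e/ and /u/, so it voices to [b]. → [beludovuuvijajebu].
/xlogoepupuki/: /p/ is a voiceless obstruent between vowels /e/ and /u/, so it voices to [b]. /p/ is a voiceless obstruent between vowels /u/ and /u/, so it voices to [b]. /k/ is a voiceless obstruent between vowels /u/ and /i/, so it voices to [g]. → [xlogoebubugi].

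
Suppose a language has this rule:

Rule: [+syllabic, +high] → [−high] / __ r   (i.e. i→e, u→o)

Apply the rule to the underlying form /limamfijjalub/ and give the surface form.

limamfijjalub

No segment of /limamfijjalub/ meets the structural description of the rule, so the form surfaces unchanged.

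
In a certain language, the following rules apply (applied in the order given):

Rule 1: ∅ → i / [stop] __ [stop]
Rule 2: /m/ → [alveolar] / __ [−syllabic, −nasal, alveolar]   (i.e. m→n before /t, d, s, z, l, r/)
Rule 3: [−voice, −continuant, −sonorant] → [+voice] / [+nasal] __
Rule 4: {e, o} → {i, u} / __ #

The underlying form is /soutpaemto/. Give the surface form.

Rule 1 (stop-cluster i-epenthesis): /t/ and /p/ form a stop–stop cluster, so [i] is inserted between them. /soutpaemto/ → soutipaemto.
Rule 2 (nasal place assimilation): /m/ precedes the alveolar consonant /t/, so it assimilates in place to [n]. /soutipaemto/ → soutipaento.
Rule 3 (post-nasal voicing): /t/ is a voiceless stop immediately after the nasal /n/, so it voices to [d]. /soutipaento/ → soutipaendo.
Rule 4 (final vowel raising): /o/ is a mid vowel in word-final position, so it raises to [u]. /soutipaendo/ → soutipaendu.

soutipaendu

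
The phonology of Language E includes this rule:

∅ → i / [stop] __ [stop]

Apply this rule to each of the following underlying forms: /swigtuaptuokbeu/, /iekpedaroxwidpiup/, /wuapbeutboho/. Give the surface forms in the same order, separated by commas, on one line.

swigituapituokibeu, iekipedaroxwidipiup, wuapibeutiboho

/swigtuaptuokbeu/: /g/ and /t/ form a stop–stop cluster, so [i] is inserted between them. /p/ and /t/ form a stop–stop cluster, so [i] is inserted between them. /k/ and /b/ form a stop–stop cluster, so [i] is inserted between them. → [swigituapituokibeu].
/iekpedaroxwidpiup/: /k/ and /p/ form a stop–stop cluster, so [i] is inserted between them. /d/ and /p/ form a stop–stop cluster, so [i] is inserted between them. → [iekipedaroxwidipiup].
/wuapbeutboho/: /p/ and /b/ form a stop–stop cluster, so [i] is inserted between them. /t/ and /b/ form a stop–stop cluster, so [i] is inserted between them. → [wuapibeutiboho].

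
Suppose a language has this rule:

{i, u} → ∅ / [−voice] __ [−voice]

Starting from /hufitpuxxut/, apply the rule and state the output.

hftpxxt

/u/ is a high vowel flanked by voiceless consonants /h/ and /f/, so it deletes.
/i/ is a high vowel flanked by voiceless consonants /f/ and /t/, so it deletes.
/u/ is a high vowel flanked by voiceless consonants /p/ and /x/, so it deletes.
/u/ is a high vowel flanked by voiceless consonants /x/ and /t/, so it deletes.
Surface form: [hftpxxt].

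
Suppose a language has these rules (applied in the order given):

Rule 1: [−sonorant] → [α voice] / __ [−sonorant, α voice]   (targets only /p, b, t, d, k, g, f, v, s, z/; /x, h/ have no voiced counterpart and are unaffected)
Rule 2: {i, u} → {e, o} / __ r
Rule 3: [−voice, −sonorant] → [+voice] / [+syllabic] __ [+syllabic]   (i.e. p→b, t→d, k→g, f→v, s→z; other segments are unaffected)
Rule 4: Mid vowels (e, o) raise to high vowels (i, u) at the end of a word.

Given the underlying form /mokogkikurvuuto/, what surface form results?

Rule 1 (regressive voicing assimilation): /g/ precedes the voiceless obstruent /k/, so it devoices to [k] by assimilation. /mokogkikurvuuto/ → mokokkikurvuuto.
Rule 2 (pre-rhotic lowering): /u/ is a high vowel immediately before /r/, so it lowers to [o]. /mokokkikurvuuto/ → mokokkikorvuuto.
Rule 3 (intervocalic voicing): /k/ is a voiceless obstruent between vowels /o/ and /o/, so it voices to [g]. /k/ is a voiceless obstruent between vowels /i/ and /o/, so it voices to [g]. /t/ is a voiceless obstruent between vowels /u/ and /o/, so it voices to [d]. /mokokkikorvuuto/ → mogokkigorvuudo.
Rule 4 (final vowel raising): /o/ is a mid vowel in word-final position, so it raises to [u]. /mogokkigorvuudo/ → mogokkigorvuudu.

mogokkigorvuudu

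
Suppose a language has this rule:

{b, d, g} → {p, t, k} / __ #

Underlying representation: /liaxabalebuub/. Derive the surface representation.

liaxabalebuup

Scanning /liaxabalebuub/: /b/ at position 6 is not in the conditioning environment; /b/ at position 10 is not in the conditioning environment; /b/ is a voiced stop in word-final position, so it devoices to [p].
Result: [liaxabalebuup].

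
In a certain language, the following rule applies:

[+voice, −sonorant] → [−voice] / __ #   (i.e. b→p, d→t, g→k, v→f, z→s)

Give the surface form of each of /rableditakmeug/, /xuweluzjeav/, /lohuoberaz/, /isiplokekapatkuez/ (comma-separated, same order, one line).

rableditakmeuk, xuweluzjeaf, lohuoberas, isiplokekapatkues

/rableditakmeug/: /g/ is a voiced obstruent in word-final position, so it devoices to [k]. → [rableditakmeuk].
/xuweluzjeav/: /v/ is a voiced obstruent in word-final position, so it devoices to [f]. → [xuweluzjeaf].
/lohuoberaz/: /z/ is a voiced obstruent in word-final position, so it devoices to [s]. → [lohuoberas].
/isiplokekapatkuez/: /z/ is a voiced obstruent in word-final position, so it devoices to [s]. → [isiplokekapatkues].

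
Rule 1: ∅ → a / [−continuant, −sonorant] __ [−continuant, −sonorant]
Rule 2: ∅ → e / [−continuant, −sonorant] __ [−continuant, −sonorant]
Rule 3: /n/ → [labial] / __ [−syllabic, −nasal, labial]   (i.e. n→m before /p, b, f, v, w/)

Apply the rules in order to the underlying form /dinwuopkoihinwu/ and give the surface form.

dimwuopakoihimwu

Rule 1 (stop-cluster a-epenthesis): /p/ and /k/ form a stop–stop cluster, so [a] is inserted between them. /dinwuopkoihinwu/ → dinwuopakoihinwu.
Rule 2 (stop-cluster e-epenthesis): no segment meets the environment; /dinwuopakoihinwu/ is unchanged.
Rule 3 (nasal place assimilation): /n/ precedes the labial consonant /w/, so it assimilates in place to [m]. /n/ precedes the labial consonant /w/, so it assimilates in place to [m]. /dinwuopakoihinwu/ → dimwuopakoihimwu.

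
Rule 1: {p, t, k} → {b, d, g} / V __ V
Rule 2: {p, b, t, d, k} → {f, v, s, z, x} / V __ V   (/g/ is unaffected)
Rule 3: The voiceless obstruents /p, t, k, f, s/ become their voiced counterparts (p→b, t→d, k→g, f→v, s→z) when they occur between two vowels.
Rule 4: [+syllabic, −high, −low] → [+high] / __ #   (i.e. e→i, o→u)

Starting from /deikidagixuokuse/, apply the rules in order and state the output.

deigizagixuoguzi

Rule 1 (intervocalic voicing): /k/ is a voiceless stop between vowels /i/ and /i/, so it voices to [g]. /k/ is a voiceless stop between vowels /o/ and /u/, so it voices to [g]. /deikidagixuokuse/ → deigidagixuoguse.
Rule 2 (intervocalic spirantization): /d/ is a stop between vowels /i/ and /a/, so it spirantizes to the fricative [z]. /deigidagixuoguse/ → deigizagixuoguse.
Rule 3 (intervocalic voicing): /s/ is a voiceless obstruent between vowels /u/ and /e/, so it voices to [z]. /deigizagixuoguse/ → deigizagixuoguze.
Rule 4 (final vowel raising): /e/ is a mid vowel in word-final position, so it raises to [i]. /deigizagixuoguze/ → deigizagixuoguzi.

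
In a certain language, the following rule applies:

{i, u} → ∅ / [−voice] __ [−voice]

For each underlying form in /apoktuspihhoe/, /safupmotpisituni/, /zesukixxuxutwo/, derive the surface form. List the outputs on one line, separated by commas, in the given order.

apoktsphhoe, safpmotpstuni, zeskxxxtwo

/apoktuspihhoe/: /u/ is a high vowel flanked by voiceless consonants /t/ and /s/, so it deletes. /i/ is a high vowel flanked by voiceless consonants /p/ and /h/, so it deletes. → [apoktsphhoe].
/safupmotpisituni/: /u/ is a high vowel flanked by voiceless consonants /f/ and /p/, so it deletes. /i/ is a high vowel flanked by voiceless consonants /p/ and /s/, so it deletes. /i/ is a high vowel flanked by voiceless consonants /s/ and /t/, so it deletes. → [safpmotpstuni].
/zesukixxuxutwo/: /u/ is a high vowel flanked by voiceless consonants /s/ and /k/, so it deletes. /i/ is a high vowel flanked by voiceless consonants /k/ and /x/, so it deletes. /u/ is a high vowel flanked by voiceless consonants /x/ and /x/, so it deletes. /u/ is a high vowel flanked by voiceless consonants /x/ and /t/, so it deletes. → [zeskxxxtwo].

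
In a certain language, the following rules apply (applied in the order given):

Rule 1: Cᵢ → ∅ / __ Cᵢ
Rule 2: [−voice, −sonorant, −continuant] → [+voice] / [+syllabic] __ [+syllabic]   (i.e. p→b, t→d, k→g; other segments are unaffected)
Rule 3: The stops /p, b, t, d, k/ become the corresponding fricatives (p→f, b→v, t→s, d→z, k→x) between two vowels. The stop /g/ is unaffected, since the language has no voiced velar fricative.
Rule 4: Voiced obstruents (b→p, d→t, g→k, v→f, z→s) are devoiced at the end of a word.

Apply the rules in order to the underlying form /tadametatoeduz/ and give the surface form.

Rule 1 (degemination): no segment meets the environment; /tadametatoeduz/ is unchanged.
Rule 2 (intervocalic voicing): /t/ is a voiceless stop between vowels /e/ and /a/, so it voices to [d]. /t/ is a voiceless stop between vowels /a/ and /o/, so it voices to [d]. /tadametatoeduz/ → tadamedadoeduz.
Rule 3 (intervocalic spirantization): /d/ is a stop between vowels /a/ and /a/, so it spirantizes to the fricative [z]. /d/ is a stop between vowels /e/ and /a/, so it spirantizes to the fricative [z]. /d/ is a stop between vowels /a/ and /o/, so it spirantizes to the fricative [z]. /d/ is a stop between vowels /e/ and /u/, so it spirantizes to the fricative [z]. /tadamedadoeduz/ → tazamezazoezuz.
Rule 4 (final devoicing): /z/ is a voiced obstruent in word-final position, so it devoices to [s]. /tazamezazoezuz/ → tazamezazoezus.

tazamezazoezus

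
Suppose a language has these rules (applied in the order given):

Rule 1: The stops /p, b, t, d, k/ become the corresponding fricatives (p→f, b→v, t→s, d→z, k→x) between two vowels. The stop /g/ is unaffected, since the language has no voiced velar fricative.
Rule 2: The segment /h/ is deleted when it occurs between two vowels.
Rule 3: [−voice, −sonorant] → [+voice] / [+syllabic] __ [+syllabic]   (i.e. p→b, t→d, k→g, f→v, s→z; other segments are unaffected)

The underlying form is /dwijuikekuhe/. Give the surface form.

Rule 1 (intervocalic spirantization): /k/ is a stop between vowels /i/ and /e/, so it spirantizes to the fricative [x]. /k/ is a stop between vowels /e/ and /u/, so it spirantizes to the fricative [x]. /dwijuikekuhe/ → dwijuixexuhe.
Rule 2 (intervocalic h-deletion): /h/ occurs between vowels /u/ and /e/, so it deletes. /dwijuixexuhe/ → dwijuixexue.
Rule 3 (intervocalic voicing): no segment meets the environment; /dwijuixexue/ is unchanged.

dwijuixexue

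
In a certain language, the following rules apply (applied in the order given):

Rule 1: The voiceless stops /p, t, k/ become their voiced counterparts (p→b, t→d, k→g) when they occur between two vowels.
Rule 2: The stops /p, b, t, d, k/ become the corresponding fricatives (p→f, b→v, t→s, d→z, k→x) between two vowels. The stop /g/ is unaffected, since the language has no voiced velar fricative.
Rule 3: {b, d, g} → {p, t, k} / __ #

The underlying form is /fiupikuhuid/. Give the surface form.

Rule 1 (intervocalic voicing): /p/ is a voiceless stop between vowels /u/ and /i/, so it voices to [b]. /k/ is a voiceless stop between vowels /i/ and /u/, so it voices to [g]. /fiupikuhuid/ → fiubiguhuid.
Rule 2 (intervocalic spirantization): /b/ is a stop between vowels /u/ and /i/, so it spirantizes to the fricative [v]. /fiubiguhuid/ → fiuviguhuid.
Rule 3 (final devoicing): /d/ is a voiced stop in word-final position, so it devoices to [t]. /fiuviguhuid/ → fiuviguhuit.

fiuviguhuit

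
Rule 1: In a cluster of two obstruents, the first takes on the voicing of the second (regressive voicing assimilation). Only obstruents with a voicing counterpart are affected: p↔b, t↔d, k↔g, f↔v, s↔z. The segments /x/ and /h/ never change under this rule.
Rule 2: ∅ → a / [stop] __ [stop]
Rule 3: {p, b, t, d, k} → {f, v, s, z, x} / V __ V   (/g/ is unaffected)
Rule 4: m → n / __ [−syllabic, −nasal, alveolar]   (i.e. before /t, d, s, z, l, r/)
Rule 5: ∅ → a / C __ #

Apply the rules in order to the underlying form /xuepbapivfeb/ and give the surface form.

xuevavafiffeba

Rule 1 (regressive voicing assimilation): /p/ precedes the voiced obstruent /b/, so it voices to [b] by assimilation. /v/ precedes the voiceless obstruent /f/, so it devoices to [f] by assimilation. /xuepbapivfeb/ → xuebbapiffeb.
Rule 2 (stop-cluster a-epenthesis): /b/ and /b/ form a stop–stop cluster, so [a] is inserted between them. /xuebbapiffeb/ → xuebabapiffeb.
Rule 3 (intervocalic spirantization): /b/ is a stop between vowels /e/ and /a/, so it spirantizes to the fricative [v]. /b/ is a stop between vowels /a/ and /a/, so it spirantizes to the fricative [v]. /p/ is a stop between vowels /a/ and /i/, so it spirantizes to the fricative [f]. /xuebabapiffeb/ → xuevavafiffeb.
Rule 4 (nasal place assimilation): no segment meets the environment; /xuevavafiffeb/ is unchanged.
Rule 5 (final a-epenthesis): the form ends in the consonant /b/, so [a] is inserted word-finally. /xuevavafiffeb/ → xuevavafiffeba.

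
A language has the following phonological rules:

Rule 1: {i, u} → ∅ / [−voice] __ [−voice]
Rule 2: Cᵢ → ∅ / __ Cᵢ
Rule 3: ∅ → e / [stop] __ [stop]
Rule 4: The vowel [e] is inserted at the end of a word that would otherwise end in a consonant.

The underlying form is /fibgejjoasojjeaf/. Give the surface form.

Rule 1 (high vowel syncope): no segment meets the environment; /fibgejjoasojjeaf/ is unchanged.
Rule 2 (degemination): /jj/ is a geminate; the first /j/ deletes. /jj/ is a geminate; the first /j/ deletes. /fibgejjoasojjeaf/ → fibgejoasojeaf.
Rule 3 (stop-cluster e-epenthesis): /b/ and /g/ form a stop–stop cluster, so [e] is inserted between them. /fibgejoasojeaf/ → fibegejoasojeaf.
Rule 4 (final e-epenthesis): the form ends in the consonant /f/, so [e] is inserted word-finally. /fibegejoasojeaf/ → fibegejoasojeafe.

fibegejoasojeafe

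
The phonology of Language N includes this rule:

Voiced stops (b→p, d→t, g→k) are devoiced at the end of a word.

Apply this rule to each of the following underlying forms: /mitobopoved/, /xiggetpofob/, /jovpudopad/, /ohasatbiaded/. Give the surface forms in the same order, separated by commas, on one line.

/mitobopoved/: /d/ is a voiced stop in word-final position, so it devoices to [t]. → [mitobopovet].
/xiggetpofob/: /b/ is a voiced stop in word-final position, so it devoices to [p]. → [xiggetpofop].
/jovpudopad/: /d/ is a voiced stop in word-final position, so it devoices to [t]. → [jovpudopat].
/ohasatbiaded/: /d/ is a voiced stop in word-final position, so it devoices to [t]. → [ohasatbiadet].

mitobopovet, xiggetpofop, jovpudopat, ohasatbiadet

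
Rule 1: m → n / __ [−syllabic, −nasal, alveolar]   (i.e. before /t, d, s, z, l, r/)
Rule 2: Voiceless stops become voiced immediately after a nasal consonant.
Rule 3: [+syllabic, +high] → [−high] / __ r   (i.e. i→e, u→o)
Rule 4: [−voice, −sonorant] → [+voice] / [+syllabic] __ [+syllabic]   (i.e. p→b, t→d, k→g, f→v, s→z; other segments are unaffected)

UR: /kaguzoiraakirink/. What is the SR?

kaguzoeraagering

Rule 1 (nasal place assimilation): no segment meets the environment; /kaguzoiraakirink/ is unchanged.
Rule 2 (post-nasal voicing): /k/ is a voiceless stop immediately after the nasal /n/, so it voices to [g]. /kaguzoiraakirink/ → kaguzoiraakiring.
Rule 3 (pre-rhotic lowering): /i/ is a high vowel immediately before /r/, so it lowers to [e]. /i/ is a high vowel immediately before /r/, so it lowers to [e]. /kaguzoiraakiring/ → kaguzoeraakering.
Rule 4 (intervocalic voicing): /k/ is a voiceless obstruent between vowels /a/ and /e/, so it voices to [g]. /kaguzoeraakering/ → kaguzoeraagering.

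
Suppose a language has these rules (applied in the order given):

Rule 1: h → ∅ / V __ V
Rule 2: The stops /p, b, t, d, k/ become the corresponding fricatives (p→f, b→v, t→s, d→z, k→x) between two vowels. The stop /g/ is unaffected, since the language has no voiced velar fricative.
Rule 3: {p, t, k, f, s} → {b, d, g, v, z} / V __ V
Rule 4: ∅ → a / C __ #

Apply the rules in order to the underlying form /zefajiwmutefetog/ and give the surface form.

zevajiwmuzevezoga

Rule 1 (intervocalic h-deletion): no segment meets the environment; /zefajiwmutefetog/ is unchanged.
Rule 2 (intervocalic spirantization): /t/ is a stop between vowels /u/ and /e/, so it spirantizes to the fricative [s]. /t/ is a stop between vowels /e/ and /o/, so it spirantizes to the fricative [s]. /zefajiwmutefetog/ → zefajiwmusefesog.
Rule 3 (intervocalic voicing): /f/ is a voiceless obstruent between vowels /e/ and /a/, so it voices to [v]. /s/ is a voiceless obstruent between vowels /u/ and /e/, so it voices to [z]. /f/ is a voiceless obstruent between vowels /e/ and /e/, so it voices to [v]. /s/ is a voiceless obstruent between vowels /e/ and /o/, so it voices to [z]. /zefajiwmusefesog/ → zevajiwmuzevezog.
Rule 4 (final a-epenthesis): the form ends in the consonant /g/, so [a] is inserted word-finally. /zevajiwmuzevezog/ → zevajiwmuzevezoga.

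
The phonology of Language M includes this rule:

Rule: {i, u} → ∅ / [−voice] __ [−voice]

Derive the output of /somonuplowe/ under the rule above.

somonuplowe

No segment of /somonuplowe/ meets the structural description of the rule, so the form surfaces unchanged.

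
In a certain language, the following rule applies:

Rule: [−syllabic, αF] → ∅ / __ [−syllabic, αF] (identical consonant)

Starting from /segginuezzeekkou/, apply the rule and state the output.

/gg/ is a geminate; the first /g/ deletes.
/zz/ is a geminate; the first /z/ deletes.
/kk/ is a geminate; the first /k/ deletes.
The other instances of /s/, /g/, /n/, /z/, /k/ do not occur in the required environment and remain unchanged.
Surface form: [seginuezeekou].

seginuezeekou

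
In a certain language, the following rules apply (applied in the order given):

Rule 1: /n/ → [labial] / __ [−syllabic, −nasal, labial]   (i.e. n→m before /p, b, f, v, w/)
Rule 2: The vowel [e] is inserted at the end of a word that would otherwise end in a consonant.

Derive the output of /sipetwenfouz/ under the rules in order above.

sipetwemfouze

Rule 1 (nasal place assimilation): /n/ precedes the labial consonant /f/, so it assimilates in place to [m]. /sipetwenfouz/ → sipetwemfouz.
Rule 2 (final e-epenthesis): the form ends in the consonant /z/, so [e] is inserted word-finally. /sipetwemfouz/ → sipetwemfouze.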